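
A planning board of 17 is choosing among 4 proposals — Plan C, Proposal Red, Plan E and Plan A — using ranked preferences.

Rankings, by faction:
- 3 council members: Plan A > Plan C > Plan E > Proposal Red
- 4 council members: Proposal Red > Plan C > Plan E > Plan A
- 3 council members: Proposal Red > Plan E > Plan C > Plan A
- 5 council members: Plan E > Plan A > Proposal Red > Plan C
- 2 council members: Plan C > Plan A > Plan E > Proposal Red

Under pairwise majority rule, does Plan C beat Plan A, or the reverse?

Plan C

Ballots ranking Plan C above Plan A: 4 + 3 + 2 = 9.
Ballots ranking Plan A above Plan C: 17 − 9 = 8.
Plan C wins the head-to-head 9–8.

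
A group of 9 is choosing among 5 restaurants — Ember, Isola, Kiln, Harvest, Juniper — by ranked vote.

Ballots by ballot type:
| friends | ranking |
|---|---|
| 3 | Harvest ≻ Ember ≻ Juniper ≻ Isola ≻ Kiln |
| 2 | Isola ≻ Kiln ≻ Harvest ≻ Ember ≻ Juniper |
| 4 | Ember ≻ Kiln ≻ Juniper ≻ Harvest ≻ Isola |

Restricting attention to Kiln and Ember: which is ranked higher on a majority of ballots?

Ember

Ballots ranking Kiln above Ember: 2.
Ballots ranking Ember above Kiln: 9 − 2 = 7.
Ember wins the head-to-head 7–2.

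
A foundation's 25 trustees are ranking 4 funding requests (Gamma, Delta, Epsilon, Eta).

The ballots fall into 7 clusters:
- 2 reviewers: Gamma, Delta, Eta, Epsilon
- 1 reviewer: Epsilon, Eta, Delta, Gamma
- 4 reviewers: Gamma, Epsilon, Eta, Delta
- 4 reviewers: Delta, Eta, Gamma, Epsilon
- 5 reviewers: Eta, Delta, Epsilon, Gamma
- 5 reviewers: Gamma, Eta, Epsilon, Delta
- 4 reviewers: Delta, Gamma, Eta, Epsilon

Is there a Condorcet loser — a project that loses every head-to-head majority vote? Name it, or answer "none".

Epsilon

Pairwise majorities:
Gamma vs Delta: 11 to 14, Delta.
Gamma vs Epsilon: 2+4+4+5+4 = 19 for Gamma, 6 for Epsilon — Gamma by 19–6.
Gamma–Eta: Gamma 15–10.
Delta vs Epsilon: 15 to 10, Delta.
Delta vs Eta: Eta, 15–10.
Epsilon vs Eta: 5 to 20, Eta.
Only Epsilon has no wins; Epsilon is the Condorcet loser.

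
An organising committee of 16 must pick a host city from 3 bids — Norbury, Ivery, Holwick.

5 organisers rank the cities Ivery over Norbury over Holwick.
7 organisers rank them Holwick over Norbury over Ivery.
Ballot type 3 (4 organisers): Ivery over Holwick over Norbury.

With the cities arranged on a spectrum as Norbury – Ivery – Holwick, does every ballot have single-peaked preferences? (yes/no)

Axis positions: Norbury=1, Ivery=2, Holwick=3.
Ballot type 1 (peak Ivery at position 2): ranking walks positions 2-1-3, expanding outward from the peak — single-peaked.
Ballot type 2: ranking walks positions 3-1-2; Norbury is ranked above Ivery even though Ivery lies between Norbury and the peak Holwick on the axis — preferences dip and rise again. Not single-peaked.
Ballot type 3 (peak Ivery at position 2): ranking walks positions 2-3-1, expanding outward from the peak — single-peaked.
Ballot type 2 violates single-peakedness, so the profile is not single-peaked on this axis.

no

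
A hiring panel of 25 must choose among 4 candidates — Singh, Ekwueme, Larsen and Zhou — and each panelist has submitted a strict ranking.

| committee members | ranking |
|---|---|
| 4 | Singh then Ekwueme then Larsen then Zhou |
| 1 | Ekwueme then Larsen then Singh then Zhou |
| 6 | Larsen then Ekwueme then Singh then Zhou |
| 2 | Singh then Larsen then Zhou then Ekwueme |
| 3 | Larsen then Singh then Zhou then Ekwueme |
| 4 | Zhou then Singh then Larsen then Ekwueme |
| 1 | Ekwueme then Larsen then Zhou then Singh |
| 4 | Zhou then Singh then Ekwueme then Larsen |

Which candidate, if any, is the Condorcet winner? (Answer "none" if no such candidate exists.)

Pairwise majorities:
Singh vs Ekwueme: Singh, 17–8.
Singh–Larsen: Singh 14–11.
Singh vs Zhou: Singh, 16–9.
Ekwueme vs Larsen: Larsen, 15–10.
Ekwueme vs Zhou: Zhou, 13–12.
Larsen vs Zhou: Larsen wins 17–8.
Singh wins every pairwise contest, so Singh is the Condorcet winner.

Singh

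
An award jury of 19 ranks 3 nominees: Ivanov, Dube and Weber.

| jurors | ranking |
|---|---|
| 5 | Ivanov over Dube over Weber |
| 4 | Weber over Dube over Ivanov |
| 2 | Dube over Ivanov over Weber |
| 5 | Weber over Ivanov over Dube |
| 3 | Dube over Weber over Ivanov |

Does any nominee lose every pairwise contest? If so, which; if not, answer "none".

Head-to-head results (19 jurors):
Ivanov vs Dube: Ivanov preferred on 5+5 = 10 ballots; Ivanov wins 10–9.
Ivanov vs Weber: Weber wins 12–7.
Dube vs Weber: 5+2+3 = 10 for Dube, 9 for Weber — Dube by 10–9.
Every nominee wins at least one matchup (Ivanov beats Dube; Dube beats Weber; Weber beats Ivanov), so there is no Condorcet loser.

none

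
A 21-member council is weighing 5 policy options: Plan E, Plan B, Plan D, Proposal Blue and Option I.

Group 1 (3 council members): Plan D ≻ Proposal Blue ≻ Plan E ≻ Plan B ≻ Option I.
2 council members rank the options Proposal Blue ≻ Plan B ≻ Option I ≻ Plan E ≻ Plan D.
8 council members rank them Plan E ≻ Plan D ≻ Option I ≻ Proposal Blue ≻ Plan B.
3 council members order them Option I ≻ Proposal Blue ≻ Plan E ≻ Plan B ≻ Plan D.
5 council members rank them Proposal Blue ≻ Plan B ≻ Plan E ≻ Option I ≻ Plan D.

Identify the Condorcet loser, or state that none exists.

Head-to-head results (21 council members):
Plan E–Plan B: Plan E 14–7.
Plan E vs Plan D: Plan E wins 18–3.
Plan E vs Proposal Blue: Proposal Blue, 13–8.
Plan E–Option I: Plan E 16–5.
Plan B–Plan D: Plan D 11–10.
Plan B–Proposal Blue: Proposal Blue 21–0.
Plan B vs Option I: Plan B is ranked higher on 3+2+5 = 10 ballots, Option I on 11. Option I wins 11–10.
Plan D vs Proposal Blue: Plan D, 11–10.
Plan D vs Option I: Plan D is ranked higher on 3+8 = 11 ballots, Option I on 10. Plan D wins 11–10.
Proposal Blue vs Option I: Option I wins 11–10.
Plan B loses to every other option — it is the Condorcet loser.

Plan B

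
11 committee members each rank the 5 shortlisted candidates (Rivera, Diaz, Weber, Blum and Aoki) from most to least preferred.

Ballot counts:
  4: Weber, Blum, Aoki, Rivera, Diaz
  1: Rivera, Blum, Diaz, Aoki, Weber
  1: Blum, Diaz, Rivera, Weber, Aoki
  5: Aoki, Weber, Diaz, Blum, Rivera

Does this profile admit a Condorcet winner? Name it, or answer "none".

Head-to-head results (11 committee members):
Rivera vs Diaz: 4+1 = 5 for Rivera, 6 for Diaz — Diaz by 6–5.
Rivera vs Weber: Rivera is ranked higher on 1+1 = 2 ballots, Weber on 9. Weber wins 9–2.
Rivera vs Blum: Blum wins 10–1.
Rivera–Aoki: Aoki 9–2.
Diaz vs Weber: Weber wins 9–2.
Diaz–Blum: Blum 6–5.
Diaz vs Aoki: Aoki wins 9–2.
Weber vs Blum: Weber wins 9–2.
Weber–Aoki: Aoki 6–5.
Blum vs Aoki: Blum wins 6–5.
Every candidate loses at least once (Rivera loses to Diaz; Diaz loses to Weber; Weber loses to Aoki; Blum loses to Weber; Aoki loses to Blum). The majority relation contains the cycle Weber beats Blum beats Aoki beats Weber, so there is no Condorcet winner.

none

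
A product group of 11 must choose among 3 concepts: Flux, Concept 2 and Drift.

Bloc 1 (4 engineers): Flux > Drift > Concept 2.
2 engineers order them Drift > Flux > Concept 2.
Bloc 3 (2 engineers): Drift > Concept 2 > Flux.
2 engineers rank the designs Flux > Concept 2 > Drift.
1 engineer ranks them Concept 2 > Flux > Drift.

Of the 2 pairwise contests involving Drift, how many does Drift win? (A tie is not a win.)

Drift against each rival (11 engineers):
Drift vs Flux: 2+2 = 4 for Drift, 7 for Flux — Flux by 7–4.
Drift vs Concept 2: Drift preferred on 4+2+2 = 8 ballots; Drift wins 8–3.
Drift beats Concept 2; loses to Flux — 1 pairwise win.

1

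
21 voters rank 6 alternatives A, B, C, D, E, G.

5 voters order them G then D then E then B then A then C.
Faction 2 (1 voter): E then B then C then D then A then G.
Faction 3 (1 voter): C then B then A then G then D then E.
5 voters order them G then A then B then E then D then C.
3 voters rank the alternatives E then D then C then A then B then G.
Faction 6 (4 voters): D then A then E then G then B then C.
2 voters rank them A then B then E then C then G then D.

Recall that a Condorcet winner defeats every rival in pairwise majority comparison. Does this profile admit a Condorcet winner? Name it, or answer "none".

Check each pair by majority over 21 ballots:
A vs B: A, 14–7.
A vs C: A, 16–5.
A vs D: D, 13–8.
A vs E: A, 12–9.
A vs G: A, 11–10.
B vs C: B, 17–4.
B vs D: D wins 12–9.
B vs E: E wins 13–8.
B–G: G 14–7.
C vs D: D wins 17–4.
C–E: E 20–1.
C–G: G 14–7.
D vs E: E wins 11–10.
D vs G: G, 13–8.
E vs G: G, 11–10.
Each alternative drops at least one matchup (A loses to D; B loses to A; C loses to A; D loses to E; E loses to A; G loses to A); the cycle A beats E beats D beats A rules out a Condorcet winner.

none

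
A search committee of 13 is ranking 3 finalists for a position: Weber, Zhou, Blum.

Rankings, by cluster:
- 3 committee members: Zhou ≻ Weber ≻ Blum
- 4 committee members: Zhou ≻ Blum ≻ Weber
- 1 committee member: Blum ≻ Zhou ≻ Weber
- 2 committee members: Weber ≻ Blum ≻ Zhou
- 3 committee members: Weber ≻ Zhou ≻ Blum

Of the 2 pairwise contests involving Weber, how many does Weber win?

Weber against each rival (13 committee members):
Weber vs Zhou: 2+3 = 5 for Weber, 8 for Zhou — Zhou by 8–5.
Weber vs Blum: 3+2+3 = 8 for Weber, 5 for Blum — Weber by 8–5.
Weber beats Blum; loses to Zhou — 1 pairwise win.

1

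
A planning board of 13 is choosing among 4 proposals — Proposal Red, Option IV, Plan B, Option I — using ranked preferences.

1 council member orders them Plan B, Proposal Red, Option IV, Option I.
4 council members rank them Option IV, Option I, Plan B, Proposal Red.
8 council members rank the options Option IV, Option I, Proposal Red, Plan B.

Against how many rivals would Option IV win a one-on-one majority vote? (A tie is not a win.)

Option IV against each rival (13 council members):
Option IV vs Proposal Red: Option IV is ranked higher on 4+8 = 12 ballots, Proposal Red on 1. Option IV wins 12–1.
Option IV vs Plan B: Option IV wins 12–1.
Option IV vs Option I: Option IV preferred on 1+4+8 = 13 ballots; Option IV wins 13–0.
Option IV beats Proposal Red, Plan B, Option I — 3 pairwise wins.

3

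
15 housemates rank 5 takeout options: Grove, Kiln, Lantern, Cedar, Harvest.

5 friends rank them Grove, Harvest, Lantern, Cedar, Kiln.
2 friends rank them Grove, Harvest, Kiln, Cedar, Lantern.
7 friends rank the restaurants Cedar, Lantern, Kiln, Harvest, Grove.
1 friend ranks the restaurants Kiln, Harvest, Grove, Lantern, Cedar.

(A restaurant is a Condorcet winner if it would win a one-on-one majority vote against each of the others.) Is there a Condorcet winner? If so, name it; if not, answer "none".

Pairwise majorities:
Grove vs Kiln: Grove is ranked higher on 5+2 = 7 ballots, Kiln on 8. Kiln wins 8–7.
Grove vs Lantern: Grove preferred on 5+2+1 = 8 ballots; Grove wins 8–7.
Grove vs Cedar: Grove is ranked higher on 5+2+1 = 8 ballots, Cedar on 7. Grove wins 8–7.
Grove vs Harvest: 7 to 8, Harvest.
Kiln vs Lantern: Kiln preferred on 2+1 = 3 ballots; Lantern wins 12–3.
Kiln vs Cedar: 2+1 = 3 for Kiln, 12 for Cedar — Cedar by 12–3.
Kiln vs Harvest: Kiln preferred on 7+1 = 8 ballots; Kiln wins 8–7.
Lantern vs Cedar: Lantern preferred on 5+1 = 6 ballots; Cedar wins 9–6.
Lantern vs Harvest: Lantern is ranked higher on 7 ballots, Harvest on 8. Harvest wins 8–7.
Cedar vs Harvest: Cedar is ranked higher on 7 ballots, Harvest on 8. Harvest wins 8–7.
Every restaurant loses at least once (Grove loses to Kiln; Kiln loses to Lantern; Lantern loses to Grove; Cedar loses to Grove; Harvest loses to Kiln). The majority relation contains the cycle Grove beats Lantern beats Kiln beats Grove, so there is no Condorcet winner.

none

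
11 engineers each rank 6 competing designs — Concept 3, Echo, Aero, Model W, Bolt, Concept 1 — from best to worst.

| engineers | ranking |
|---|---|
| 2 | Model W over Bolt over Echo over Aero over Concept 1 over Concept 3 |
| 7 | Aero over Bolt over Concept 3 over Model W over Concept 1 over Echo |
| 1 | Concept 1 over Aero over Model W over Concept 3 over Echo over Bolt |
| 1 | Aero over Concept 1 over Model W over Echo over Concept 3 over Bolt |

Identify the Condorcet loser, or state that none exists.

Head-to-head results (11 engineers):
Concept 3 vs Echo: Concept 3 is ranked higher on 7+1 = 8 ballots, Echo on 3. Concept 3 wins 8–3.
Concept 3–Aero: Aero 11–0.
Concept 3 vs Model W: Concept 3, 7–4.
Concept 3–Bolt: Bolt 9–2.
Concept 3 vs Concept 1: Concept 3 wins 7–4.
Echo vs Aero: Echo is ranked higher on 2 ballots, Aero on 9. Aero wins 9–2.
Echo–Model W: Model W 11–0.
Echo vs Bolt: Bolt wins 9–2.
Echo vs Concept 1: Concept 1 wins 9–2.
Aero vs Model W: 7+1+1 = 9 for Aero, 2 for Model W — Aero by 9–2.
Aero vs Bolt: Aero is ranked higher on 7+1+1 = 9 ballots, Bolt on 2. Aero wins 9–2.
Aero vs Concept 1: Aero wins 10–1.
Model W vs Bolt: Bolt wins 7–4.
Model W vs Concept 1: 9 to 2, Model W.
Bolt vs Concept 1: Bolt, 9–2.
Echo is beaten in every head-to-head and is the Condorcet loser.

Echo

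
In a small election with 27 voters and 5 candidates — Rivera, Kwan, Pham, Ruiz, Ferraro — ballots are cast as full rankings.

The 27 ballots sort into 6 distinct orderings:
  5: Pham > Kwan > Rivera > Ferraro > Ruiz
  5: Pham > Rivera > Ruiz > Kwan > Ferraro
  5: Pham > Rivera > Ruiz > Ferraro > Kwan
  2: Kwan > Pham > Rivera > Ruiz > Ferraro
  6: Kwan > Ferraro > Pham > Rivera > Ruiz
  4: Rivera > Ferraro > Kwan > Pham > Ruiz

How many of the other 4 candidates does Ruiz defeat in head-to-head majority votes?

Ruiz against each rival (27 voters):
Ruiz vs Rivera: Ruiz preferred on 0 ballots; Rivera wins 27–0.
Ruiz–Kwan: Kwan 17–10.
Ruiz vs Pham: Pham, 27–0.
Ruiz–Ferraro: Ferraro 15–12.
Ruiz beats no one; loses to Rivera, Kwan, Pham, Ferraro — 0 pairwise wins.

0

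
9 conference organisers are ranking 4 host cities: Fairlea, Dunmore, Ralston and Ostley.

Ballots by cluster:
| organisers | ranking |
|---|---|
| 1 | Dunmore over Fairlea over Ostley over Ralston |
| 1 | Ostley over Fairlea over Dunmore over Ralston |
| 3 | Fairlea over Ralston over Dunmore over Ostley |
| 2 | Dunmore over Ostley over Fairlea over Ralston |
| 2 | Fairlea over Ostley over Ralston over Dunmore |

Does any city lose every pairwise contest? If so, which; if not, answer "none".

Pairwise majorities:
Fairlea vs Dunmore: Fairlea, 6–3.
Fairlea vs Ralston: Fairlea, 9–0.
Fairlea vs Ostley: 6 to 3, Fairlea.
Dunmore vs Ralston: Ralston, 5–4.
Dunmore vs Ostley: Dunmore, 6–3.
Ralston vs Ostley: Ostley, 6–3.
No city is winless: Fairlea beats Dunmore; Dunmore beats Ostley; Ralston beats Dunmore; Ostley beats Ralston. There is no Condorcet loser.

none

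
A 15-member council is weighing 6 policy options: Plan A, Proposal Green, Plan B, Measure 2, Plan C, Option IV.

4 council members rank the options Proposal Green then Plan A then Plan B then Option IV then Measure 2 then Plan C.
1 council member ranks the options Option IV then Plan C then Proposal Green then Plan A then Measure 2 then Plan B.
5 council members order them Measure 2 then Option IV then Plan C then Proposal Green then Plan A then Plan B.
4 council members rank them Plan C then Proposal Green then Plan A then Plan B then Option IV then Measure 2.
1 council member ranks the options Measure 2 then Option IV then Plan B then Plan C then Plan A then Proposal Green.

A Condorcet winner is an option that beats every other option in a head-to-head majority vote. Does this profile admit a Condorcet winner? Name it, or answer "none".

Check each pair by majority over 15 ballots:
Plan A vs Proposal Green: Proposal Green wins 14–1.
Plan A vs Plan B: Plan A, 14–1.
Plan A–Measure 2: Plan A 9–6.
Plan A vs Plan C: Plan C, 11–4.
Plan A vs Option IV: Plan A, 8–7.
Proposal Green vs Plan B: Proposal Green wins 14–1.
Proposal Green vs Measure 2: Proposal Green, 9–6.
Proposal Green–Plan C: Plan C 11–4.
Proposal Green–Option IV: Proposal Green 8–7.
Plan B vs Measure 2: Plan B wins 8–7.
Plan B vs Plan C: Plan C, 10–5.
Plan B vs Option IV: Plan B wins 8–7.
Measure 2–Plan C: Measure 2 10–5.
Measure 2 vs Option IV: Option IV, 9–6.
Plan C–Option IV: Option IV 11–4.
No option is unbeaten: Plan A loses to Proposal Green; Proposal Green loses to Plan C; Plan B loses to Plan A; Measure 2 loses to Plan A; Plan C loses to Measure 2; Option IV loses to Plan A. In particular Plan A beats Measure 2 beats Plan C beats Plan A is a majority cycle — no Condorcet winner exists.

none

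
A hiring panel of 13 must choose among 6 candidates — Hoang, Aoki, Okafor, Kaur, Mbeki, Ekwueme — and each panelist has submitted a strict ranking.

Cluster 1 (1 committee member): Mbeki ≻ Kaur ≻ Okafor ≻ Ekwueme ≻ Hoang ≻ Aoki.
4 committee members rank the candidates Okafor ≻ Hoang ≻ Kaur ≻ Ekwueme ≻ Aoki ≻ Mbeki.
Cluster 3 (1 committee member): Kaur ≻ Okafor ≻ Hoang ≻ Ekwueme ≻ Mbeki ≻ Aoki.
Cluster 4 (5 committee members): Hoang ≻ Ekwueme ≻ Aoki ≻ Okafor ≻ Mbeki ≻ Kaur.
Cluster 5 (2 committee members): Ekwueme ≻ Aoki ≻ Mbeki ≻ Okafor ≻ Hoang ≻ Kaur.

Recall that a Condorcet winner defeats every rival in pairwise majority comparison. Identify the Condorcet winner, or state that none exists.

Head-to-head results (13 committee members):
Hoang vs Aoki: 1+4+1+5 = 11 for Hoang, 2 for Aoki — Hoang by 11–2.
Hoang vs Okafor: 5 for Hoang, 8 for Okafor — Okafor by 8–5.
Hoang vs Kaur: 11 to 2, Hoang.
Hoang vs Mbeki: Hoang preferred on 4+1+5 = 10 ballots; Hoang wins 10–3.
Hoang vs Ekwueme: 10 to 3, Hoang.
Aoki vs Okafor: 7 to 6, Aoki.
Aoki vs Kaur: 7 to 6, Aoki.
Aoki vs Mbeki: Aoki is ranked higher on 4+5+2 = 11 ballots, Mbeki on 2. Aoki wins 11–2.
Aoki vs Ekwueme: Aoki is ranked higher on 0 ballots, Ekwueme on 13. Ekwueme wins 13–0.
Okafor vs Kaur: 4+5+2 = 11 for Okafor, 2 for Kaur — Okafor by 11–2.
Okafor vs Mbeki: Okafor is ranked higher on 4+1+5 = 10 ballots, Mbeki on 3. Okafor wins 10–3.
Okafor vs Ekwueme: Okafor is ranked higher on 1+4+1 = 6 ballots, Ekwueme on 7. Ekwueme wins 7–6.
Kaur vs Mbeki: Kaur is ranked higher on 4+1 = 5 ballots, Mbeki on 8. Mbeki wins 8–5.
Kaur vs Ekwueme: 1+4+1 = 6 for Kaur, 7 for Ekwueme — Ekwueme by 7–6.
Mbeki vs Ekwueme: Mbeki preferred on 1 ballot; Ekwueme wins 12–1.
No candidate is unbeaten: Hoang loses to Okafor; Aoki loses to Hoang; Okafor loses to Aoki; Kaur loses to Hoang; Mbeki loses to Hoang; Ekwueme loses to Hoang. In particular Hoang > Aoki > Okafor > Hoang is a majority cycle — no Condorcet winner exists.

none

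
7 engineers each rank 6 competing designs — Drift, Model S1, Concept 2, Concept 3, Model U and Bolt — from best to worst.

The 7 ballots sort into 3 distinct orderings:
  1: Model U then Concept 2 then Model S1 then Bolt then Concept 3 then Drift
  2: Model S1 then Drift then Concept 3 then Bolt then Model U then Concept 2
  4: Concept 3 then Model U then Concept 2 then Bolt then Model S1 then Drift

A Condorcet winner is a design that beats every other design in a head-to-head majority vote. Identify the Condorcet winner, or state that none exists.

Concept 3

Pairwise majorities:
Drift vs Model S1: Model S1, 7–0.
Drift vs Concept 2: Concept 2, 5–2.
Drift vs Concept 3: Concept 3 wins 5–2.
Drift vs Model U: Model U, 5–2.
Drift vs Bolt: Bolt, 5–2.
Model S1 vs Concept 2: Concept 2, 5–2.
Model S1–Concept 3: Concept 3 4–3.
Model S1–Model U: Model U 5–2.
Model S1 vs Bolt: Bolt wins 4–3.
Concept 2–Concept 3: Concept 3 6–1.
Concept 2–Model U: Model U 7–0.
Concept 2 vs Bolt: Concept 2, 5–2.
Concept 3 vs Model U: Concept 3, 6–1.
Concept 3–Bolt: Concept 3 6–1.
Model U vs Bolt: Model U wins 5–2.
Only Concept 3 has no losses; Concept 3 is the Condorcet winner.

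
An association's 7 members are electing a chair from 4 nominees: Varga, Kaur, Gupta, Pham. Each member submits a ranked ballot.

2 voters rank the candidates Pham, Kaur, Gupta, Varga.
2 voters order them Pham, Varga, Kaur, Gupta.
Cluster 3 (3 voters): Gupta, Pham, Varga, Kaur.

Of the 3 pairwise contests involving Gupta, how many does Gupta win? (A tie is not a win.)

1

Gupta against each rival (7 voters):
Gupta vs Varga: Gupta preferred on 2+3 = 5 ballots; Gupta wins 5–2.
Gupta vs Kaur: 3 for Gupta, 4 for Kaur — Kaur by 4–3.
Gupta vs Pham: Pham, 4–3.
Gupta beats Varga; loses to Kaur, Pham — 1 pairwise win.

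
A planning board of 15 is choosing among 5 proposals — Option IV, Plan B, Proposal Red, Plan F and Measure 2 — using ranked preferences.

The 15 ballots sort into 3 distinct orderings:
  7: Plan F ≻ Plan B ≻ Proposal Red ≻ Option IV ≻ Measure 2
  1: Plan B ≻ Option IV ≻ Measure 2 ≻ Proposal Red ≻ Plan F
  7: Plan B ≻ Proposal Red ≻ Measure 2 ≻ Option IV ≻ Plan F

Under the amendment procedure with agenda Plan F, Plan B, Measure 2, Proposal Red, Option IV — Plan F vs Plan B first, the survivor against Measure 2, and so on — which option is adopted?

Round 1: Plan F vs Plan B — 7–8, Plan B advances.
Round 2: Plan B vs Measure 2 — 15–0, Plan B advances.
Round 3: Plan B vs Proposal Red — 15–0, Plan B advances.
Round 4: Plan B vs Option IV — 15–0, Plan B advances.
Plan B survives the agenda.

Plan B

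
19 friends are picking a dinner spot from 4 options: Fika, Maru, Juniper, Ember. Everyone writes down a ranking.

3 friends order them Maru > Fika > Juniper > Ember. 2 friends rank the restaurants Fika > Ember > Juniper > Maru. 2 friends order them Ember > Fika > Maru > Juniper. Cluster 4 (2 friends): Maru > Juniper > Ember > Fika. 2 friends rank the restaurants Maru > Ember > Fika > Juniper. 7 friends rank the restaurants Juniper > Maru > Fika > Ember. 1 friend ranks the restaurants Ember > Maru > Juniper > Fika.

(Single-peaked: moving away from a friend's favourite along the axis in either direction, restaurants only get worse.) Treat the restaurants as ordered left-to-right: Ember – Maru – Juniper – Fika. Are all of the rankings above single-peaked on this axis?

no

Axis positions: Ember=1, Maru=2, Juniper=3, Fika=4.
Cluster 1: ranking walks positions 2-4-3-1; Fika is ranked above Juniper even though Juniper lies between Fika and the peak Maru on the axis — preferences dip and rise again. Not single-peaked.
Cluster 2: ranking walks positions 4-1-3-2; Ember is ranked above Juniper even though Juniper lies between Ember and the peak Fika on the axis — preferences dip and rise again. Not single-peaked.
Cluster 3: ranking walks positions 1-4-2-3; Fika is ranked above Maru even though Maru lies between Fika and the peak Ember on the axis — preferences dip and rise again. Not single-peaked.
Cluster 4 (peak Maru at position 2): ranking walks positions 2-3-1-4, expanding outward from the peak — single-peaked.
Cluster 5: ranking walks positions 2-1-4-3; Fika is ranked above Juniper even though Juniper lies between Fika and the peak Maru on the axis — preferences dip and rise again. Not single-peaked.
Cluster 6 (peak Juniper at position 3): ranking walks positions 3-2-4-1, expanding outward from the peak — single-peaked.
Cluster 7 (peak Ember at position 1): ranking walks positions 1-2-3-4, expanding outward from the peak — single-peaked.
Cluster 1 violates single-peakedness, so the profile is not single-peaked on this axis.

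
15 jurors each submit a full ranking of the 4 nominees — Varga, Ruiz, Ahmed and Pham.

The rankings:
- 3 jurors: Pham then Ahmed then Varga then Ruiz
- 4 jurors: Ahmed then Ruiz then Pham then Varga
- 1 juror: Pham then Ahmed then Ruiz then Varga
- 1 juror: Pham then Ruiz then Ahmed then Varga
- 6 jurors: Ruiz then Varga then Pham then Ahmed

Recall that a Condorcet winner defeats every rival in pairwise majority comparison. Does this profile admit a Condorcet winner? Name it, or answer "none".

none

Check each pair by majority over 15 ballots:
Varga vs Ruiz: 3 to 12, Ruiz.
Varga vs Ahmed: Varga preferred on 6 ballots; Ahmed wins 9–6.
Varga vs Pham: 6 for Varga, 9 for Pham — Pham by 9–6.
Ruiz vs Ahmed: Ruiz is ranked higher on 1+6 = 7 ballots, Ahmed on 8. Ahmed wins 8–7.
Ruiz vs Pham: Ruiz is ranked higher on 4+6 = 10 ballots, Pham on 5. Ruiz wins 10–5.
Ahmed vs Pham: Ahmed preferred on 4 ballots; Pham wins 11–4.
No nominee is unbeaten: Varga loses to Ruiz; Ruiz loses to Ahmed; Ahmed loses to Pham; Pham loses to Ruiz. In particular Ruiz beats Pham beats Ahmed beats Ruiz is a majority cycle — no Condorcet winner exists.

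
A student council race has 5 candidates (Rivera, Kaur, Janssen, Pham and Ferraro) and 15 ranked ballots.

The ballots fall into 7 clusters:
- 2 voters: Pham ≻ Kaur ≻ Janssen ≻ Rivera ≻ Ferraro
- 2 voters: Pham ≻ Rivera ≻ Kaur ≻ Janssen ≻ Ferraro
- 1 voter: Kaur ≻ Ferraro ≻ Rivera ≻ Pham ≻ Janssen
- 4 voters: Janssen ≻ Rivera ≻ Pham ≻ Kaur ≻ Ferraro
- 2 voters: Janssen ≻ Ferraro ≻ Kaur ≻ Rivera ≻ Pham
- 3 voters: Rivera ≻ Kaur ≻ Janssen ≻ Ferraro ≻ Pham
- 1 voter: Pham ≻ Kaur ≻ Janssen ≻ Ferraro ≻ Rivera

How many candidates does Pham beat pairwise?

2

Pham against each rival (15 voters):
Pham vs Rivera: Pham preferred on 2+2+1 = 5 ballots; Rivera wins 10–5.
Pham vs Kaur: Pham, 9–6.
Pham vs Janssen: 6 to 9, Janssen.
Pham vs Ferraro: Pham, 9–6.
Pham beats Kaur, Ferraro; loses to Rivera, Janssen — 2 pairwise wins.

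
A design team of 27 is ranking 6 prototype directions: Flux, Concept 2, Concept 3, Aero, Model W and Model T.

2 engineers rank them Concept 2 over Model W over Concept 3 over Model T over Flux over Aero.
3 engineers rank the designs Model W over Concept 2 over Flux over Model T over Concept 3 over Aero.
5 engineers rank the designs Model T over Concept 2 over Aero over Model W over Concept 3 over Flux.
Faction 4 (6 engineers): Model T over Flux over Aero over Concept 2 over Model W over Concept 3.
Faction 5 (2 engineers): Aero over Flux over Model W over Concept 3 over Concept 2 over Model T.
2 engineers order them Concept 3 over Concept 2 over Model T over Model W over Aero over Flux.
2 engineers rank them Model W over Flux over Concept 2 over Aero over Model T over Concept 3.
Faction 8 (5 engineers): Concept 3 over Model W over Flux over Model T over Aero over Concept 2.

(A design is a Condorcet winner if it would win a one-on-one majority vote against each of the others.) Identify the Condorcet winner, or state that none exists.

none

Head-to-head results (27 engineers):
Flux vs Concept 2: Flux, 15–12.
Flux vs Concept 3: Flux is ranked higher on 3+6+2+2 = 13 ballots, Concept 3 on 14. Concept 3 wins 14–13.
Flux vs Aero: Flux wins 18–9.
Flux vs Model W: Model W, 19–8.
Flux vs Model T: Model T, 15–12.
Concept 2 vs Concept 3: Concept 2 preferred on 2+3+5+6+2 = 18 ballots; Concept 2 wins 18–9.
Concept 2–Aero: Concept 2 14–13.
Concept 2–Model W: Concept 2 15–12.
Concept 2 vs Model T: Concept 2 is ranked higher on 2+3+2+2+2 = 11 ballots, Model T on 16. Model T wins 16–11.
Concept 3 vs Aero: 12 to 15, Aero.
Concept 3 vs Model W: Concept 3 is ranked higher on 2+5 = 7 ballots, Model W on 20. Model W wins 20–7.
Concept 3 vs Model T: Model T, 16–11.
Aero vs Model W: Model W wins 14–13.
Aero vs Model T: Aero preferred on 2+2 = 4 ballots; Model T wins 23–4.
Model W vs Model T: Model W, 14–13.
No design is unbeaten: Flux loses to Concept 3; Concept 2 loses to Flux; Concept 3 loses to Concept 2; Aero loses to Flux; Model W loses to Concept 2; Model T loses to Model W. In particular Flux > Concept 2 > Concept 3 > Flux is a majority cycle — no Condorcet winner exists.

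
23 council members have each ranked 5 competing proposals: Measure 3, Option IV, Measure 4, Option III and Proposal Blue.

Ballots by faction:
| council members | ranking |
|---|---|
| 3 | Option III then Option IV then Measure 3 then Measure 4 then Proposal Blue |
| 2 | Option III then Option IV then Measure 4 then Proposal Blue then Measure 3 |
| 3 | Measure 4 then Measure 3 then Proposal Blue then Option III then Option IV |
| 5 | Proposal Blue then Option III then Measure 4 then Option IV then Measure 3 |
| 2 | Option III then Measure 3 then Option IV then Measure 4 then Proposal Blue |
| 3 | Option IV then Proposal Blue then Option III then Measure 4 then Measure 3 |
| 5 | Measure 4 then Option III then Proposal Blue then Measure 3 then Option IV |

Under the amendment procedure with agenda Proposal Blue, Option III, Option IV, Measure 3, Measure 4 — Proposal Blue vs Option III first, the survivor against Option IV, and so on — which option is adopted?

Option III

Round 1: Proposal Blue vs Option III — 11–12, Option III advances.
Round 2: Option III vs Option IV — 20–3, Option III advances.
Round 3: Option III vs Measure 3 — 20–3, Option III advances.
Round 4: Option III vs Measure 4 — 15–8, Option III advances.
The agenda winner is Option III.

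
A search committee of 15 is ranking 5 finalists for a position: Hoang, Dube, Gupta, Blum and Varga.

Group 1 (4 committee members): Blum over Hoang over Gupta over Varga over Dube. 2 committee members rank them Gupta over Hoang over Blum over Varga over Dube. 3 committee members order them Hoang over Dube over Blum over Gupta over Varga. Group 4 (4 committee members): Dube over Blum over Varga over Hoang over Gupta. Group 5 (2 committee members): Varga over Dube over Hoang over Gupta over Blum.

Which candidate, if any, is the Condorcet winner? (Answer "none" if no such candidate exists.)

Head-to-head results (15 committee members):
Hoang vs Dube: 9 to 6, Hoang.
Hoang vs Gupta: Hoang is ranked higher on 4+3+4+2 = 13 ballots, Gupta on 2. Hoang wins 13–2.
Hoang vs Blum: Hoang preferred on 2+3+2 = 7 ballots; Blum wins 8–7.
Hoang vs Varga: Hoang is ranked higher on 4+2+3 = 9 ballots, Varga on 6. Hoang wins 9–6.
Dube vs Gupta: 9 to 6, Dube.
Dube vs Blum: Dube preferred on 3+4+2 = 9 ballots; Dube wins 9–6.
Dube vs Varga: Dube preferred on 3+4 = 7 ballots; Varga wins 8–7.
Gupta vs Blum: Gupta preferred on 2+2 = 4 ballots; Blum wins 11–4.
Gupta vs Varga: Gupta preferred on 4+2+3 = 9 ballots; Gupta wins 9–6.
Blum vs Varga: 13 to 2, Blum.
Each candidate drops at least one matchup (Hoang loses to Blum; Dube loses to Hoang; Gupta loses to Hoang; Blum loses to Dube; Varga loses to Hoang); the cycle Hoang > Dube > Blum > Hoang rules out a Condorcet winner.

none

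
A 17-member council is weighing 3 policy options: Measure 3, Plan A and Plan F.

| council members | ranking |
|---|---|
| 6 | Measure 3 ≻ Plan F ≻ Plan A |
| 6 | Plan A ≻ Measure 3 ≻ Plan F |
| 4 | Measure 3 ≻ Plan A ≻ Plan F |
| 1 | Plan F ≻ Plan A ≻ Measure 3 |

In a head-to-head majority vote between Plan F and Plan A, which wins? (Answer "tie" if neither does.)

Ballots ranking Plan F above Plan A: 6 + 1 = 7.
Ballots ranking Plan A above Plan F: 17 − 7 = 10.
Plan A wins the head-to-head 10–7.

Plan A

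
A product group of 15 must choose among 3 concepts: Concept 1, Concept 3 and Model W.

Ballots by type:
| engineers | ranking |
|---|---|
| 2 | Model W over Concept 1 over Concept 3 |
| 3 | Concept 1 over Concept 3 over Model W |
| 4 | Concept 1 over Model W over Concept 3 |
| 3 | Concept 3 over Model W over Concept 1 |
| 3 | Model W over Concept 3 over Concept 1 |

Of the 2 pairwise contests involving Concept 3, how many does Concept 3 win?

Concept 3 against each rival (15 engineers):
Concept 3 vs Concept 1: Concept 3 is ranked higher on 3+3 = 6 ballots, Concept 1 on 9. Concept 1 wins 9–6.
Concept 3 vs Model W: 6 to 9, Model W.
Concept 3 beats no one; loses to Concept 1, Model W — 0 pairwise wins.

0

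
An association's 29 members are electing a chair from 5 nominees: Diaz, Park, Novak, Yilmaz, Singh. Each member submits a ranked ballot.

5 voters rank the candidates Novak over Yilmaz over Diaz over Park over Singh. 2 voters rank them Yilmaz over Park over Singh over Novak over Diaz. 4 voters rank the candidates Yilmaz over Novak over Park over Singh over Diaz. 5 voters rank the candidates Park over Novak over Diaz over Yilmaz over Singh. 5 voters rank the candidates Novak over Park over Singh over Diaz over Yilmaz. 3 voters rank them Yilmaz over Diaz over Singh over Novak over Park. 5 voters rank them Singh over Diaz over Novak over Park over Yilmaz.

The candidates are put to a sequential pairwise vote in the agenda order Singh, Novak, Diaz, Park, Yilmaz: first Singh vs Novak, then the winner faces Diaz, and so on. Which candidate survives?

Novak

Round 1: Singh vs Novak — 10–19, Novak advances.
Round 2: Novak vs Diaz — 21–8, Novak advances.
Round 3: Novak vs Park — 22–7, Novak advances.
Round 4: Novak vs Yilmaz — 20–9, Novak advances.
The agenda winner is Novak.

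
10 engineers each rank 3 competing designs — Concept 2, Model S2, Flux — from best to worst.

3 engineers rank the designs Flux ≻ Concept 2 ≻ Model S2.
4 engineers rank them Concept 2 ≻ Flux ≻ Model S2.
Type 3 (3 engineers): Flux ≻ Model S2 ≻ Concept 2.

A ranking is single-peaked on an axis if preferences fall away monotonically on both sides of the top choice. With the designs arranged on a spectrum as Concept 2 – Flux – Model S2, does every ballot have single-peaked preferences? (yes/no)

yes

Axis positions: Concept 2=1, Flux=2, Model S2=3.
Type 1 (peak Flux at position 2): ranking walks positions 2-1-3, expanding outward from the peak — single-peaked.
Type 2 (peak Concept 2 at position 1): ranking walks positions 1-2-3, expanding outward from the peak — single-peaked.
Type 3 (peak Flux at position 2): ranking walks positions 2-3-1, expanding outward from the peak — single-peaked.
Every ranking is single-peaked on this axis.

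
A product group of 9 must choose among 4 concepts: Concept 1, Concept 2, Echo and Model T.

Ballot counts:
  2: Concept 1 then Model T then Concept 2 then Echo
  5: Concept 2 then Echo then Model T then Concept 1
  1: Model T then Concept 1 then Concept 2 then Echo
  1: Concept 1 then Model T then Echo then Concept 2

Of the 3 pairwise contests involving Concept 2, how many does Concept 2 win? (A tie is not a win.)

Concept 2 against each rival (9 engineers):
Concept 2 vs Concept 1: Concept 2 wins 5–4.
Concept 2 vs Echo: Concept 2 preferred on 2+5+1 = 8 ballots; Concept 2 wins 8–1.
Concept 2 vs Model T: Concept 2, 5–4.
Concept 2 beats Concept 1, Echo, Model T — 3 pairwise wins.

3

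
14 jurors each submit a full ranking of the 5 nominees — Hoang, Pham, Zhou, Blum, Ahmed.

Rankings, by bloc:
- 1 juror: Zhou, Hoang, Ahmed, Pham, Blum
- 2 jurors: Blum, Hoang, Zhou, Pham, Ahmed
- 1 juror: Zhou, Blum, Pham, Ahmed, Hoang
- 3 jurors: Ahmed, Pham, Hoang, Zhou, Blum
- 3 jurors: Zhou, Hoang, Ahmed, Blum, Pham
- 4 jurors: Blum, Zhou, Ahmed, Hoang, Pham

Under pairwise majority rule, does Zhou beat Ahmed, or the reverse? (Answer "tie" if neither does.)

Ballots ranking Zhou above Ahmed: 1 + 2 + 1 + 3 + 4 = 11.
Ballots ranking Ahmed above Zhou: 14 − 11 = 3.
Zhou wins the head-to-head 11–3.

Zhou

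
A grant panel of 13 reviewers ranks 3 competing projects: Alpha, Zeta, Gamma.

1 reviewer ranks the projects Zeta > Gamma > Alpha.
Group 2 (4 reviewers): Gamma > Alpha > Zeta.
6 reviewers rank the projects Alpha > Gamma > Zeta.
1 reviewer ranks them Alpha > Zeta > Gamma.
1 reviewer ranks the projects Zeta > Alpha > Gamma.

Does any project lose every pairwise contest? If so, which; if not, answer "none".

Zeta

Head-to-head results (13 reviewers):
Alpha vs Zeta: Alpha, 11–2.
Alpha vs Gamma: 8 to 5, Alpha.
Zeta vs Gamma: Zeta preferred on 1+1+1 = 3 ballots; Gamma wins 10–3.
Zeta is beaten in every head-to-head and is the Condorcet loser.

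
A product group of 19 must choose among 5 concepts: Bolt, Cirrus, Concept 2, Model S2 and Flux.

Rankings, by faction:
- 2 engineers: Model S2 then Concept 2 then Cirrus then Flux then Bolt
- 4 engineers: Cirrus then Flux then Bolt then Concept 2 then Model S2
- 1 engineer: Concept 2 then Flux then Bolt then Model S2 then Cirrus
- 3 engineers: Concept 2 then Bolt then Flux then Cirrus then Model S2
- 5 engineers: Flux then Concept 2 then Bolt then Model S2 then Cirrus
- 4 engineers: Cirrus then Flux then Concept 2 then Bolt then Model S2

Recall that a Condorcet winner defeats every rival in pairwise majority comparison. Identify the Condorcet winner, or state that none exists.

none

Check each pair by majority over 19 ballots:
Bolt–Cirrus: Cirrus 10–9.
Bolt vs Concept 2: Concept 2 wins 15–4.
Bolt vs Model S2: Bolt wins 17–2.
Bolt vs Flux: Flux, 16–3.
Cirrus–Concept 2: Concept 2 11–8.
Cirrus–Model S2: Cirrus 11–8.
Cirrus vs Flux: Cirrus wins 10–9.
Concept 2 vs Model S2: Concept 2 wins 17–2.
Concept 2 vs Flux: Flux wins 13–6.
Model S2 vs Flux: Flux, 17–2.
No design is unbeaten: Bolt loses to Cirrus; Cirrus loses to Concept 2; Concept 2 loses to Flux; Model S2 loses to Bolt; Flux loses to Cirrus. In particular Cirrus → Flux → Concept 2 → Cirrus is a majority cycle — no Condorcet winner exists.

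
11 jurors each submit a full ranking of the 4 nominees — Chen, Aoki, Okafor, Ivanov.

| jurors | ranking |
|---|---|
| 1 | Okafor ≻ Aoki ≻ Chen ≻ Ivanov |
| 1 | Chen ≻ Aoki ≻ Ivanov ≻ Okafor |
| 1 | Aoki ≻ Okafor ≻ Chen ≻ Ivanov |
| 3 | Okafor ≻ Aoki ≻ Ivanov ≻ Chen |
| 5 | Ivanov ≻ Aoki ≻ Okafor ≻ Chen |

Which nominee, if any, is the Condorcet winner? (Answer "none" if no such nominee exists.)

Pairwise majorities:
Chen vs Aoki: 1 for Chen, 10 for Aoki — Aoki by 10–1.
Chen vs Okafor: 1 for Chen, 10 for Okafor — Okafor by 10–1.
Chen vs Ivanov: 3 to 8, Ivanov.
Aoki vs Okafor: Aoki is ranked higher on 1+1+5 = 7 ballots, Okafor on 4. Aoki wins 7–4.
Aoki vs Ivanov: Aoki is ranked higher on 1+1+1+3 = 6 ballots, Ivanov on 5. Aoki wins 6–5.
Okafor vs Ivanov: Okafor is ranked higher on 1+1+3 = 5 ballots, Ivanov on 6. Ivanov wins 6–5.
Aoki defeats every rival head-to-head and is the Condorcet winner.

Aoki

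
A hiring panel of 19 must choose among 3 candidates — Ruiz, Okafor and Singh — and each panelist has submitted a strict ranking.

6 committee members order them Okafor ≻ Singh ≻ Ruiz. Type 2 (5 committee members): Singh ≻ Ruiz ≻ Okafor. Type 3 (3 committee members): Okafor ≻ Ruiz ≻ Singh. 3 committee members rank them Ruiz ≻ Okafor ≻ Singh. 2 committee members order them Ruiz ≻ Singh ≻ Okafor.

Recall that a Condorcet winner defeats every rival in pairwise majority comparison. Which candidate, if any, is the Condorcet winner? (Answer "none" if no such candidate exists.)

Head-to-head results (19 committee members):
Ruiz–Okafor: Ruiz 10–9.
Ruiz vs Singh: 3+3+2 = 8 for Ruiz, 11 for Singh — Singh by 11–8.
Okafor vs Singh: Okafor is ranked higher on 6+3+3 = 12 ballots, Singh on 7. Okafor wins 12–7.
Each candidate drops at least one matchup (Ruiz loses to Singh; Okafor loses to Ruiz; Singh loses to Okafor); the cycle Ruiz > Okafor > Singh > Ruiz rules out a Condorcet winner.

none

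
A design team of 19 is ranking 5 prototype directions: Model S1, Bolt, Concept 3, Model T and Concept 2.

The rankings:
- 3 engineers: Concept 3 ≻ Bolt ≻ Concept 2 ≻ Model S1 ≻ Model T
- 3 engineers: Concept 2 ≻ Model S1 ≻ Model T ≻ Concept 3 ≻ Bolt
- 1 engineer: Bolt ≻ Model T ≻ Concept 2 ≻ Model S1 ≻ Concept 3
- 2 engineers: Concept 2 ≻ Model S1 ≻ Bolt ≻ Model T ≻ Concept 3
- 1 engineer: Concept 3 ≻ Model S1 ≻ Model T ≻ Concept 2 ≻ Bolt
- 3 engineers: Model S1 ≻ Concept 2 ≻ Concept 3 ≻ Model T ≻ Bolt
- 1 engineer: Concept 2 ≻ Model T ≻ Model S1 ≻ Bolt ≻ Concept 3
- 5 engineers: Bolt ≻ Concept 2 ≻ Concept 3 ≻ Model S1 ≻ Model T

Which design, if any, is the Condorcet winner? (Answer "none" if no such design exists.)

Pairwise majorities:
Model S1 vs Bolt: 10 to 9, Model S1.
Model S1 vs Concept 3: 3+1+2+3+1 = 10 for Model S1, 9 for Concept 3 — Model S1 by 10–9.
Model S1 vs Model T: Model S1 preferred on 3+3+2+1+3+5 = 17 ballots; Model S1 wins 17–2.
Model S1 vs Concept 2: Model S1 preferred on 1+3 = 4 ballots; Concept 2 wins 15–4.
Bolt vs Concept 3: Bolt preferred on 1+2+1+5 = 9 ballots; Concept 3 wins 10–9.
Bolt vs Model T: 3+1+2+5 = 11 for Bolt, 8 for Model T — Bolt by 11–8.
Bolt vs Concept 2: Bolt preferred on 3+1+5 = 9 ballots; Concept 2 wins 10–9.
Concept 3 vs Model T: 12 to 7, Concept 3.
Concept 3 vs Concept 2: 4 to 15, Concept 2.
Model T vs Concept 2: Model T preferred on 1+1 = 2 ballots; Concept 2 wins 17–2.
Concept 2 defeats every rival head-to-head and is the Condorcet winner.

Concept 2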